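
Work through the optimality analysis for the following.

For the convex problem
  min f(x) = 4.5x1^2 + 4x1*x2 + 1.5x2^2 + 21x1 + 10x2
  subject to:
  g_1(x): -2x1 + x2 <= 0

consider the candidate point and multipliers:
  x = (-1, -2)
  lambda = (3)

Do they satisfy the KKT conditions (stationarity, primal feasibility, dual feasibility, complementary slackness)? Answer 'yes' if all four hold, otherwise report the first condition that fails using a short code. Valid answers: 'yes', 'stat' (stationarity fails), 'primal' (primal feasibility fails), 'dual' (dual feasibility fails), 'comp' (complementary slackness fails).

Gradient of f: grad f(x) = Q x + c = (4, 0)
Constraint values g_i(x) = a_i^T x - b_i:
  g_1((-1, -2)) = 0
Stationarity residual: grad f(x) + sum_i lambda_i a_i = (-2, 3)
  -> stationarity FAILS
Primal feasibility (all g_i <= 0): OK
Dual feasibility (all lambda_i >= 0): OK
Complementary slackness (lambda_i * g_i(x) = 0 for all i): OK

Verdict: the first failing condition is stationarity -> stat.

stat


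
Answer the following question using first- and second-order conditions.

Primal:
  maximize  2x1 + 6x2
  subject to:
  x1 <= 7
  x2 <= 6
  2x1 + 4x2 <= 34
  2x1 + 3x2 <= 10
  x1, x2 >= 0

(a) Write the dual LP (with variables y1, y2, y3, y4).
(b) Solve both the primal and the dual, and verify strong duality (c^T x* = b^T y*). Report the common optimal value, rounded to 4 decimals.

The standard primal-dual pair for 'max c^T x s.t. A x <= b, x >= 0' is:
  Dual:  min b^T y  s.t.  A^T y >= c,  y >= 0.

So the dual LP is:
  minimize  7y1 + 6y2 + 34y3 + 10y4
  subject to:
    y1 + 2y3 + 2y4 >= 2
    y2 + 4y3 + 3y4 >= 6
    y1, y2, y3, y4 >= 0

Solving the primal: x* = (0, 3.3333).
  primal value c^T x* = 20.
Solving the dual: y* = (0, 0, 0, 2).
  dual value b^T y* = 20.
Strong duality: c^T x* = b^T y*. Confirmed.

20


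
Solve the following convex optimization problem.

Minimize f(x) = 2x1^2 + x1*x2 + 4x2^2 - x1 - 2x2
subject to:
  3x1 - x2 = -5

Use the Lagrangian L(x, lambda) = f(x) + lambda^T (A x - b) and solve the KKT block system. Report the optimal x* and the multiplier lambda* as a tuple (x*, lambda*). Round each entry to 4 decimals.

Form the Lagrangian:
  L(x, lambda) = (1/2) x^T Q x + c^T x + lambda^T (A x - b)
Stationarity (grad_x L = 0): Q x + c + A^T lambda = 0.
Primal feasibility: A x = b.

This gives the KKT block system:
  [ Q   A^T ] [ x     ]   [-c ]
  [ A    0  ] [ lambda ] = [ b ]

Solving the linear system:
  x*      = (-1.439, 0.6829)
  lambda* = (2.0244)
  f(x*)   = 5.0976

x* = (-1.439, 0.6829), lambda* = (2.0244)


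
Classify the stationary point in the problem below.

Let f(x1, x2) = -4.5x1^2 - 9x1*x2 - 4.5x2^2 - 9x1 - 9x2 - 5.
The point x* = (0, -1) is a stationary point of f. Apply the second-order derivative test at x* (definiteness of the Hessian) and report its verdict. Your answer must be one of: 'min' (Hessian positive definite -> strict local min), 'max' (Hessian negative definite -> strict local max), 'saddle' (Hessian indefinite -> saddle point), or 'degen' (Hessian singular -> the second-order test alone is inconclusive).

Compute the Hessian H = grad^2 f:
  H = [[-9, -9], [-9, -9]]
Verify stationarity: grad f(x*) = H x* + g = (0, 0).
Eigenvalues of H: -18, 0.
H has a zero eigenvalue (singular; negative semidefinite but not definite), so H is neither positive definite, negative definite, nor indefinite. The second-order test alone is inconclusive -> degen.
(Indeed, f is constant along the null direction of H through x*, so x* is not a strict local extremum.)

degen


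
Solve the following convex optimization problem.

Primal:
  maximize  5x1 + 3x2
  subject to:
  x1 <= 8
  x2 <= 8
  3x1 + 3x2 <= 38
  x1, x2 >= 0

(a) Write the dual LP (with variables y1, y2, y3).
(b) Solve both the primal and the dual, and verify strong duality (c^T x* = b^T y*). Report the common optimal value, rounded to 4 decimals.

The standard primal-dual pair for 'max c^T x s.t. A x <= b, x >= 0' is:
  Dual:  min b^T y  s.t.  A^T y >= c,  y >= 0.

So the dual LP is:
  minimize  8y1 + 8y2 + 38y3
  subject to:
    y1 + 3y3 >= 5
    y2 + 3y3 >= 3
    y1, y2, y3 >= 0

Solving the primal: x* = (8, 4.6667).
  primal value c^T x* = 54.
Solving the dual: y* = (2, 0, 1).
  dual value b^T y* = 54.
Strong duality: c^T x* = b^T y*. Confirmed.

54


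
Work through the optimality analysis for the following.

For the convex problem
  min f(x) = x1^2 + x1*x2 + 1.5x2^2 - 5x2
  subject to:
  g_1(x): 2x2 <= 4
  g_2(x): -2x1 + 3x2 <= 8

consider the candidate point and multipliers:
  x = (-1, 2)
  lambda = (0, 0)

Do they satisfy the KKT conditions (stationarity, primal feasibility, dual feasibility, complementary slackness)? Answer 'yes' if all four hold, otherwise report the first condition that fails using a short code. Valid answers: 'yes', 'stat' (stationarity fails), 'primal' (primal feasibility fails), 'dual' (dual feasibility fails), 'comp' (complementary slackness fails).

Gradient of f: grad f(x) = Q x + c = (0, 0)
Constraint values g_i(x) = a_i^T x - b_i:
  g_1((-1, 2)) = 0
  g_2((-1, 2)) = 0
Stationarity residual: grad f(x) + sum_i lambda_i a_i = (0, 0)
  -> stationarity OK
Primal feasibility (all g_i <= 0): OK
Dual feasibility (all lambda_i >= 0): OK
Complementary slackness (lambda_i * g_i(x) = 0 for all i): OK

Verdict: yes, KKT holds.

yes


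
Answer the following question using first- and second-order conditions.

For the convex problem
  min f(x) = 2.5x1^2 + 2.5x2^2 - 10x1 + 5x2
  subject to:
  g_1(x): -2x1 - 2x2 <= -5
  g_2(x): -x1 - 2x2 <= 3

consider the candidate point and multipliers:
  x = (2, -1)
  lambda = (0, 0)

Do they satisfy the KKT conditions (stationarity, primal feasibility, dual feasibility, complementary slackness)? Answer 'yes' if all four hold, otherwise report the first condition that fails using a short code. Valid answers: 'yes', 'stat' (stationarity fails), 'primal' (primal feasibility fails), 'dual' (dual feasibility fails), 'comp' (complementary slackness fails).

Gradient of f: grad f(x) = Q x + c = (0, 0)
Constraint values g_i(x) = a_i^T x - b_i:
  g_1((2, -1)) = 3
  g_2((2, -1)) = -3
Stationarity residual: grad f(x) + sum_i lambda_i a_i = (0, 0)
  -> stationarity OK
Primal feasibility (all g_i <= 0): FAILS
Dual feasibility (all lambda_i >= 0): OK
Complementary slackness (lambda_i * g_i(x) = 0 for all i): OK

Verdict: the first failing condition is primal_feasibility -> primal.

primal


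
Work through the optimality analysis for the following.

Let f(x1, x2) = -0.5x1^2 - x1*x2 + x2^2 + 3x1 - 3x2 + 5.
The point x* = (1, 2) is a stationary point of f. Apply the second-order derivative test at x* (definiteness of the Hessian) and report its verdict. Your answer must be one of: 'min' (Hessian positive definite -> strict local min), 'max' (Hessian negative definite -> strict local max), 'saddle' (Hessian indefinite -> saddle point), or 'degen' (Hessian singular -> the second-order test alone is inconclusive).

Compute the Hessian H = grad^2 f:
  H = [[-1, -1], [-1, 2]]
Verify stationarity: grad f(x*) = H x* + g = (0, 0).
Eigenvalues of H: -1.3028, 2.3028.
Eigenvalues have mixed signs, so H is indefinite -> x* is a saddle point.

saddle


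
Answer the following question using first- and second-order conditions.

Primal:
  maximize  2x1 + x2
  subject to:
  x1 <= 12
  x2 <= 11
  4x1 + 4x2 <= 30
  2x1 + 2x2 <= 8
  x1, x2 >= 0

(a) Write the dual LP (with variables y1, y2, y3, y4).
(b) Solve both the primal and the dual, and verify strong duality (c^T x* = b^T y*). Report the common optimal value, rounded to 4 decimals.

The standard primal-dual pair for 'max c^T x s.t. A x <= b, x >= 0' is:
  Dual:  min b^T y  s.t.  A^T y >= c,  y >= 0.

So the dual LP is:
  minimize  12y1 + 11y2 + 30y3 + 8y4
  subject to:
    y1 + 4y3 + 2y4 >= 2
    y2 + 4y3 + 2y4 >= 1
    y1, y2, y3, y4 >= 0

Solving the primal: x* = (4, 0).
  primal value c^T x* = 8.
Solving the dual: y* = (0, 0, 0, 1).
  dual value b^T y* = 8.
Strong duality: c^T x* = b^T y*. Confirmed.

8


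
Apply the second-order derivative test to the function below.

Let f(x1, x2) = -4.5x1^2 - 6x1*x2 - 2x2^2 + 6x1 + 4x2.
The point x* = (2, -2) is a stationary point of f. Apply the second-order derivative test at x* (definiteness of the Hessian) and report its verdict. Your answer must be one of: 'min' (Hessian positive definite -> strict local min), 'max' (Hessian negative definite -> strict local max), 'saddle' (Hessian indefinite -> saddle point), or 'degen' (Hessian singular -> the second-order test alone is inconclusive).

Compute the Hessian H = grad^2 f:
  H = [[-9, -6], [-6, -4]]
Verify stationarity: grad f(x*) = H x* + g = (0, 0).
Eigenvalues of H: -13, 0.
H has a zero eigenvalue (singular; negative semidefinite but not definite), so H is neither positive definite, negative definite, nor indefinite. The second-order test alone is inconclusive -> degen.
(Indeed, f is constant along the null direction of H through x*, so x* is not a strict local extremum.)

degen


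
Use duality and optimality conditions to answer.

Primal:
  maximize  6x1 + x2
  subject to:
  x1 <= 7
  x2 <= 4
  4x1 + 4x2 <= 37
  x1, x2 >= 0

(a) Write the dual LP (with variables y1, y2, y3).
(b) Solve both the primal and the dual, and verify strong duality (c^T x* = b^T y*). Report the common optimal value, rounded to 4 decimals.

The standard primal-dual pair for 'max c^T x s.t. A x <= b, x >= 0' is:
  Dual:  min b^T y  s.t.  A^T y >= c,  y >= 0.

So the dual LP is:
  minimize  7y1 + 4y2 + 37y3
  subject to:
    y1 + 4y3 >= 6
    y2 + 4y3 >= 1
    y1, y2, y3 >= 0

Solving the primal: x* = (7, 2.25).
  primal value c^T x* = 44.25.
Solving the dual: y* = (5, 0, 0.25).
  dual value b^T y* = 44.25.
Strong duality: c^T x* = b^T y*. Confirmed.

44.25


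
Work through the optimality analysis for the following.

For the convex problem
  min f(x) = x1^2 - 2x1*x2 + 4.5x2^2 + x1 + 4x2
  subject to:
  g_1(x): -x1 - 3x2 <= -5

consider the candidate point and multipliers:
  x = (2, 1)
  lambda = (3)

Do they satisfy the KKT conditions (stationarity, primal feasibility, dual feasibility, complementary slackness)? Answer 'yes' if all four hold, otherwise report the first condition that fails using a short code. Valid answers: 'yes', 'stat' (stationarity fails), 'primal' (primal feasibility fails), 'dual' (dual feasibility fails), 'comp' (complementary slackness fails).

Gradient of f: grad f(x) = Q x + c = (3, 9)
Constraint values g_i(x) = a_i^T x - b_i:
  g_1((2, 1)) = 0
Stationarity residual: grad f(x) + sum_i lambda_i a_i = (0, 0)
  -> stationarity OK
Primal feasibility (all g_i <= 0): OK
Dual feasibility (all lambda_i >= 0): OK
Complementary slackness (lambda_i * g_i(x) = 0 for all i): OK

Verdict: yes, KKT holds.

yes


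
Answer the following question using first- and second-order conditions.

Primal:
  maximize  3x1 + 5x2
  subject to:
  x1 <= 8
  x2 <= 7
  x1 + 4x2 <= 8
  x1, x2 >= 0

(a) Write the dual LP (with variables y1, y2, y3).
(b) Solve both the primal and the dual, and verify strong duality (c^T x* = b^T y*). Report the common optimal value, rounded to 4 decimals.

The standard primal-dual pair for 'max c^T x s.t. A x <= b, x >= 0' is:
  Dual:  min b^T y  s.t.  A^T y >= c,  y >= 0.

So the dual LP is:
  minimize  8y1 + 7y2 + 8y3
  subject to:
    y1 + y3 >= 3
    y2 + 4y3 >= 5
    y1, y2, y3 >= 0

Solving the primal: x* = (8, 0).
  primal value c^T x* = 24.
Solving the dual: y* = (1.75, 0, 1.25).
  dual value b^T y* = 24.
Strong duality: c^T x* = b^T y*. Confirmed.

24


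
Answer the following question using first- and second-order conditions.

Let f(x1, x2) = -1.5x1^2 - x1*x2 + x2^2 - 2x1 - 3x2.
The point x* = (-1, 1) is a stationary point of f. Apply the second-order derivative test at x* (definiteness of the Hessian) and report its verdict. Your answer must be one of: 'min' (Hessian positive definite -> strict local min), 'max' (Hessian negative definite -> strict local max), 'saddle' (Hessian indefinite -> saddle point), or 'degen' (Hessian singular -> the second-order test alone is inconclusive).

Compute the Hessian H = grad^2 f:
  H = [[-3, -1], [-1, 2]]
Verify stationarity: grad f(x*) = H x* + g = (0, 0).
Eigenvalues of H: -3.1926, 2.1926.
Eigenvalues have mixed signs, so H is indefinite -> x* is a saddle point.

saddle


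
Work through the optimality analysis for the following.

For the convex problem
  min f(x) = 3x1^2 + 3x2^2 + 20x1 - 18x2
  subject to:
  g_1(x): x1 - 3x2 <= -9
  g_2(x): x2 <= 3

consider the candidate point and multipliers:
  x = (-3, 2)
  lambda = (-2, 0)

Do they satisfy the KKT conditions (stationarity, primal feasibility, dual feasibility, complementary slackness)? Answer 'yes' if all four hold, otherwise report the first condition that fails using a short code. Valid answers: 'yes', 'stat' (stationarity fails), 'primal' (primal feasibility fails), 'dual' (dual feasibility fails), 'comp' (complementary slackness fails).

Gradient of f: grad f(x) = Q x + c = (2, -6)
Constraint values g_i(x) = a_i^T x - b_i:
  g_1((-3, 2)) = 0
  g_2((-3, 2)) = -1
Stationarity residual: grad f(x) + sum_i lambda_i a_i = (0, 0)
  -> stationarity OK
Primal feasibility (all g_i <= 0): OK
Dual feasibility (all lambda_i >= 0): FAILS
Complementary slackness (lambda_i * g_i(x) = 0 for all i): OK

Verdict: the first failing condition is dual_feasibility -> dual.

dual


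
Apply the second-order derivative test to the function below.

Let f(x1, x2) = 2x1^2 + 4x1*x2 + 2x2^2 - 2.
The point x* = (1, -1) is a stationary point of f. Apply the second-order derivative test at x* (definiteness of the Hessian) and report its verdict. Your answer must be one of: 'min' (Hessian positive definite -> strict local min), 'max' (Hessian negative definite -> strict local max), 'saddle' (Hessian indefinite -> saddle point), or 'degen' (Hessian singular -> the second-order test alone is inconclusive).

Compute the Hessian H = grad^2 f:
  H = [[4, 4], [4, 4]]
Verify stationarity: grad f(x*) = H x* + g = (0, 0).
Eigenvalues of H: 0, 8.
H has a zero eigenvalue (singular; positive semidefinite but not definite), so H is neither positive definite, negative definite, nor indefinite. The second-order test alone is inconclusive -> degen.
(Indeed, f is constant along the null direction of H through x*, so x* is not a strict local extremum.)

degen


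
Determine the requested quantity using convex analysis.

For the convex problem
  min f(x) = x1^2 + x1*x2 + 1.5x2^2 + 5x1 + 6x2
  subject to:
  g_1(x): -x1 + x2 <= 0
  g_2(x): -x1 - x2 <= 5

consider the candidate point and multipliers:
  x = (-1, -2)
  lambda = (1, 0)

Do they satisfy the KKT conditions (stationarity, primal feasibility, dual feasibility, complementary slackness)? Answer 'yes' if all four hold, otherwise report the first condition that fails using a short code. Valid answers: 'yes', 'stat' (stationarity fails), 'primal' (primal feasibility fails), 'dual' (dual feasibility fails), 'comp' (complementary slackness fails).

Gradient of f: grad f(x) = Q x + c = (1, -1)
Constraint values g_i(x) = a_i^T x - b_i:
  g_1((-1, -2)) = -1
  g_2((-1, -2)) = -2
Stationarity residual: grad f(x) + sum_i lambda_i a_i = (0, 0)
  -> stationarity OK
Primal feasibility (all g_i <= 0): OK
Dual feasibility (all lambda_i >= 0): OK
Complementary slackness (lambda_i * g_i(x) = 0 for all i): FAILS

Verdict: the first failing condition is complementary_slackness -> comp.

comp


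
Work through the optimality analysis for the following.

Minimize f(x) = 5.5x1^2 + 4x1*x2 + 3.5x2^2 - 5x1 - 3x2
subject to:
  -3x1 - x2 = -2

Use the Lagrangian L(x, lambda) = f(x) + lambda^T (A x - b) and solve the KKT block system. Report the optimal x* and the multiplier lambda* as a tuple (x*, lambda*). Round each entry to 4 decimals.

Form the Lagrangian:
  L(x, lambda) = (1/2) x^T Q x + c^T x + lambda^T (A x - b)
Stationarity (grad_x L = 0): Q x + c + A^T lambda = 0.
Primal feasibility: A x = b.

This gives the KKT block system:
  [ Q   A^T ] [ x     ]   [-c ]
  [ A    0  ] [ lambda ] = [ b ]

Solving the linear system:
  x*      = (0.6, 0.2)
  lambda* = (0.8)
  f(x*)   = -1

x* = (0.6, 0.2), lambda* = (0.8)


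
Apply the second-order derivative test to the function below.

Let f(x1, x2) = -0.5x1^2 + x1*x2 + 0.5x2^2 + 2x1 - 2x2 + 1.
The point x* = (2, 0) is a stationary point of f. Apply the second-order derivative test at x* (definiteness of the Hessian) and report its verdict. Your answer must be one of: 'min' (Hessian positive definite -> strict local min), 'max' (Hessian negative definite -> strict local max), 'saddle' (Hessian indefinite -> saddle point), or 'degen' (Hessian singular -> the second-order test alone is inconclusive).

Compute the Hessian H = grad^2 f:
  H = [[-1, 1], [1, 1]]
Verify stationarity: grad f(x*) = H x* + g = (0, 0).
Eigenvalues of H: -1.4142, 1.4142.
Eigenvalues have mixed signs, so H is indefinite -> x* is a saddle point.

saddle


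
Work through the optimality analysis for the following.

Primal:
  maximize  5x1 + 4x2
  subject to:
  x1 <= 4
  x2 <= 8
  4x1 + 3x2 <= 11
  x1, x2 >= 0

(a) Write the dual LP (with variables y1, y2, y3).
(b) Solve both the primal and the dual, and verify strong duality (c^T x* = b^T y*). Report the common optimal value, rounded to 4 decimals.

The standard primal-dual pair for 'max c^T x s.t. A x <= b, x >= 0' is:
  Dual:  min b^T y  s.t.  A^T y >= c,  y >= 0.

So the dual LP is:
  minimize  4y1 + 8y2 + 11y3
  subject to:
    y1 + 4y3 >= 5
    y2 + 3y3 >= 4
    y1, y2, y3 >= 0

Solving the primal: x* = (0, 3.6667).
  primal value c^T x* = 14.6667.
Solving the dual: y* = (0, 0, 1.3333).
  dual value b^T y* = 14.6667.
Strong duality: c^T x* = b^T y*. Confirmed.

14.6667


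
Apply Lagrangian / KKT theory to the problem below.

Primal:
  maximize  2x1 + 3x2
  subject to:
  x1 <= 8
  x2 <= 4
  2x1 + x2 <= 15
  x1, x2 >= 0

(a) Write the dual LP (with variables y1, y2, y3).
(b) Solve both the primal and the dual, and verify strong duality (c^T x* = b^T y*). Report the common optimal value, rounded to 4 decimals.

The standard primal-dual pair for 'max c^T x s.t. A x <= b, x >= 0' is:
  Dual:  min b^T y  s.t.  A^T y >= c,  y >= 0.

So the dual LP is:
  minimize  8y1 + 4y2 + 15y3
  subject to:
    y1 + 2y3 >= 2
    y2 + y3 >= 3
    y1, y2, y3 >= 0

Solving the primal: x* = (5.5, 4).
  primal value c^T x* = 23.
Solving the dual: y* = (0, 2, 1).
  dual value b^T y* = 23.
Strong duality: c^T x* = b^T y*. Confirmed.

23


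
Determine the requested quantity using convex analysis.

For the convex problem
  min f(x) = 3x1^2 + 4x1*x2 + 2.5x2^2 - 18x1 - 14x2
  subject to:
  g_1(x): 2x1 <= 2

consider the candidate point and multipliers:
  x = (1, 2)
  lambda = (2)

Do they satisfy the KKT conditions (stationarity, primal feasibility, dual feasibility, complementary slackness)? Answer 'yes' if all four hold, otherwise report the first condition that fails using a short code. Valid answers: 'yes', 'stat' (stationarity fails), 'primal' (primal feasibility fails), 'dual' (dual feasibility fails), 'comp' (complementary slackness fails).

Gradient of f: grad f(x) = Q x + c = (-4, 0)
Constraint values g_i(x) = a_i^T x - b_i:
  g_1((1, 2)) = 0
Stationarity residual: grad f(x) + sum_i lambda_i a_i = (0, 0)
  -> stationarity OK
Primal feasibility (all g_i <= 0): OK
Dual feasibility (all lambda_i >= 0): OK
Complementary slackness (lambda_i * g_i(x) = 0 for all i): OK

Verdict: yes, KKT holds.

yes


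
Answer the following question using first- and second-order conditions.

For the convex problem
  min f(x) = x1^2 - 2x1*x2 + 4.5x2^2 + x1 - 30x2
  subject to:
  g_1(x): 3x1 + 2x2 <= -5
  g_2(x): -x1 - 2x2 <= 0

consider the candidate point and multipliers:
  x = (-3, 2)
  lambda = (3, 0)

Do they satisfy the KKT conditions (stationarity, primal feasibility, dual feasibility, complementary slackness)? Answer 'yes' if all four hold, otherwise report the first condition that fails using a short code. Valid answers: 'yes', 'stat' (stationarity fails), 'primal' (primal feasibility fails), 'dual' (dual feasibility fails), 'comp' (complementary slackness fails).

Gradient of f: grad f(x) = Q x + c = (-9, -6)
Constraint values g_i(x) = a_i^T x - b_i:
  g_1((-3, 2)) = 0
  g_2((-3, 2)) = -1
Stationarity residual: grad f(x) + sum_i lambda_i a_i = (0, 0)
  -> stationarity OK
Primal feasibility (all g_i <= 0): OK
Dual feasibility (all lambda_i >= 0): OK
Complementary slackness (lambda_i * g_i(x) = 0 for all i): OK

Verdict: yes, KKT holds.

yes


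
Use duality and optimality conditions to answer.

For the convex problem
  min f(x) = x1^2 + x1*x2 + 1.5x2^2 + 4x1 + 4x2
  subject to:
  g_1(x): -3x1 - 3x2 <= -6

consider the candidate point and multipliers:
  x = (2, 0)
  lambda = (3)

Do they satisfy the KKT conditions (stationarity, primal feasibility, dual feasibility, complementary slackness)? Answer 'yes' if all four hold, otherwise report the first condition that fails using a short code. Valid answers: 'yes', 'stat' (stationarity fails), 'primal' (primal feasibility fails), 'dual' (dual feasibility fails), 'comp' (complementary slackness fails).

Gradient of f: grad f(x) = Q x + c = (8, 6)
Constraint values g_i(x) = a_i^T x - b_i:
  g_1((2, 0)) = 0
Stationarity residual: grad f(x) + sum_i lambda_i a_i = (-1, -3)
  -> stationarity FAILS
Primal feasibility (all g_i <= 0): OK
Dual feasibility (all lambda_i >= 0): OK
Complementary slackness (lambda_i * g_i(x) = 0 for all i): OK

Verdict: the first failing condition is stationarity -> stat.

stat


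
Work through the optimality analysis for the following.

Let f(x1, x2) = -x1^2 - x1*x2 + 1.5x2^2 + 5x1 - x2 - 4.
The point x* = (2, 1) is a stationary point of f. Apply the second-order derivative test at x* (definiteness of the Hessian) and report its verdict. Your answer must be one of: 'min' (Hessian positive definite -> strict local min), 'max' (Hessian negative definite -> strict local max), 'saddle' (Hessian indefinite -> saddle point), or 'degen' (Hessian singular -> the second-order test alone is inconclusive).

Compute the Hessian H = grad^2 f:
  H = [[-2, -1], [-1, 3]]
Verify stationarity: grad f(x*) = H x* + g = (0, 0).
Eigenvalues of H: -2.1926, 3.1926.
Eigenvalues have mixed signs, so H is indefinite -> x* is a saddle point.

saddle


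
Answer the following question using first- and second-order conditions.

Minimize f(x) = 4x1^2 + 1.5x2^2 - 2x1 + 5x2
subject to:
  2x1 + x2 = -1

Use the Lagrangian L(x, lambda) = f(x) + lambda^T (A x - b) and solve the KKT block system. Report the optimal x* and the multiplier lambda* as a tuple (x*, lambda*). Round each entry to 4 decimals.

Form the Lagrangian:
  L(x, lambda) = (1/2) x^T Q x + c^T x + lambda^T (A x - b)
Stationarity (grad_x L = 0): Q x + c + A^T lambda = 0.
Primal feasibility: A x = b.

This gives the KKT block system:
  [ Q   A^T ] [ x     ]   [-c ]
  [ A    0  ] [ lambda ] = [ b ]

Solving the linear system:
  x*      = (0.3, -1.6)
  lambda* = (-0.2)
  f(x*)   = -4.4

x* = (0.3, -1.6), lambda* = (-0.2)


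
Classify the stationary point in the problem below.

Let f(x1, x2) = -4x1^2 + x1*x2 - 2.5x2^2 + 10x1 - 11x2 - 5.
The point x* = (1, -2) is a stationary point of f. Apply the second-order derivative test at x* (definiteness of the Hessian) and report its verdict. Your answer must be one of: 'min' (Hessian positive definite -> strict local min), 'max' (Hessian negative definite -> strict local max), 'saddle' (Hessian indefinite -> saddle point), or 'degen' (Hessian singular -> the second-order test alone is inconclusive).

Compute the Hessian H = grad^2 f:
  H = [[-8, 1], [1, -5]]
Verify stationarity: grad f(x*) = H x* + g = (0, 0).
Eigenvalues of H: -8.3028, -4.6972.
Both eigenvalues < 0, so H is negative definite -> x* is a strict local max.

max


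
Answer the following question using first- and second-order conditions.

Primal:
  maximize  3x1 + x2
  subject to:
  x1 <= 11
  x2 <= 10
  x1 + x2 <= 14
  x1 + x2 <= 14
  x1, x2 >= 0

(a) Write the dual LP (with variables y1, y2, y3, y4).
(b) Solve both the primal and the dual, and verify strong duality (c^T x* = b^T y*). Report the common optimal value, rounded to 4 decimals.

The standard primal-dual pair for 'max c^T x s.t. A x <= b, x >= 0' is:
  Dual:  min b^T y  s.t.  A^T y >= c,  y >= 0.

So the dual LP is:
  minimize  11y1 + 10y2 + 14y3 + 14y4
  subject to:
    y1 + y3 + y4 >= 3
    y2 + y3 + y4 >= 1
    y1, y2, y3, y4 >= 0

Solving the primal: x* = (11, 3).
  primal value c^T x* = 36.
Solving the dual: y* = (2, 0, 1, 0).
  dual value b^T y* = 36.
Strong duality: c^T x* = b^T y*. Confirmed.

36


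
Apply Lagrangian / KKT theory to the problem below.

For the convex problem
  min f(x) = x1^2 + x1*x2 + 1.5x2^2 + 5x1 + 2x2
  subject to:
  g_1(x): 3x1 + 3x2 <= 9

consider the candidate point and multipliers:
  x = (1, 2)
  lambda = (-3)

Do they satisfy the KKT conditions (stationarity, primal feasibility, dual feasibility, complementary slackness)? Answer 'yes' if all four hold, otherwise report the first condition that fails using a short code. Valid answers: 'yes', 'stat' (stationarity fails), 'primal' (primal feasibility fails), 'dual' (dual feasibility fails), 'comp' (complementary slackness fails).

Gradient of f: grad f(x) = Q x + c = (9, 9)
Constraint values g_i(x) = a_i^T x - b_i:
  g_1((1, 2)) = 0
Stationarity residual: grad f(x) + sum_i lambda_i a_i = (0, 0)
  -> stationarity OK
Primal feasibility (all g_i <= 0): OK
Dual feasibility (all lambda_i >= 0): FAILS
Complementary slackness (lambda_i * g_i(x) = 0 for all i): OK

Verdict: the first failing condition is dual_feasibility -> dual.

dual


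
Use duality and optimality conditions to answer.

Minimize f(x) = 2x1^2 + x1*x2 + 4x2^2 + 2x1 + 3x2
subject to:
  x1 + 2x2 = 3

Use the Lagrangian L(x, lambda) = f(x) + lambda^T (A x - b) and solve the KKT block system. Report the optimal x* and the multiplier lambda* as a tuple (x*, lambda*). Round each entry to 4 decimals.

Form the Lagrangian:
  L(x, lambda) = (1/2) x^T Q x + c^T x + lambda^T (A x - b)
Stationarity (grad_x L = 0): Q x + c + A^T lambda = 0.
Primal feasibility: A x = b.

This gives the KKT block system:
  [ Q   A^T ] [ x     ]   [-c ]
  [ A    0  ] [ lambda ] = [ b ]

Solving the linear system:
  x*      = (0.8, 1.1)
  lambda* = (-6.3)
  f(x*)   = 11.9

x* = (0.8, 1.1), lambda* = (-6.3)


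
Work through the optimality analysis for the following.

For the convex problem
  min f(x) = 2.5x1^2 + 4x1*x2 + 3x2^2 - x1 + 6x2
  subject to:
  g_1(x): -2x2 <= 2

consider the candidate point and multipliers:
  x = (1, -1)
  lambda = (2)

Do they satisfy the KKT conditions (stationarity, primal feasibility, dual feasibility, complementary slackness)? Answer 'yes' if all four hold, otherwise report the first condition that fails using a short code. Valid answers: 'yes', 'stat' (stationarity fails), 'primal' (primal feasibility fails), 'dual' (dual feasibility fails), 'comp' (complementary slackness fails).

Gradient of f: grad f(x) = Q x + c = (0, 4)
Constraint values g_i(x) = a_i^T x - b_i:
  g_1((1, -1)) = 0
Stationarity residual: grad f(x) + sum_i lambda_i a_i = (0, 0)
  -> stationarity OK
Primal feasibility (all g_i <= 0): OK
Dual feasibility (all lambda_i >= 0): OK
Complementary slackness (lambda_i * g_i(x) = 0 for all i): OK

Verdict: yes, KKT holds.

yes


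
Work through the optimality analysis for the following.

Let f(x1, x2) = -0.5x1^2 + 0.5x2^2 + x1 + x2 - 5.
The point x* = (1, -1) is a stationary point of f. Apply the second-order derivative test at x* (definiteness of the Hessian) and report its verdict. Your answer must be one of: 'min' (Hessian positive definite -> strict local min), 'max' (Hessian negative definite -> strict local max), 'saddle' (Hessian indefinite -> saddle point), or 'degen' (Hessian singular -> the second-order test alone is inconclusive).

Compute the Hessian H = grad^2 f:
  H = [[-1, 0], [0, 1]]
Verify stationarity: grad f(x*) = H x* + g = (0, 0).
Eigenvalues of H: -1, 1.
Eigenvalues have mixed signs, so H is indefinite -> x* is a saddle point.

saddle


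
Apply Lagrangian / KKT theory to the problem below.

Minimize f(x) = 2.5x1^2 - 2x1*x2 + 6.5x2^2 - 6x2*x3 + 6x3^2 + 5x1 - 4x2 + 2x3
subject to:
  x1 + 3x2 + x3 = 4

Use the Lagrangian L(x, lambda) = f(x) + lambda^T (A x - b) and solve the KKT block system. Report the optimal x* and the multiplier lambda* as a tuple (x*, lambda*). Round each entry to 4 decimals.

Form the Lagrangian:
  L(x, lambda) = (1/2) x^T Q x + c^T x + lambda^T (A x - b)
Stationarity (grad_x L = 0): Q x + c + A^T lambda = 0.
Primal feasibility: A x = b.

This gives the KKT block system:
  [ Q   A^T ] [ x     ]   [-c ]
  [ A    0  ] [ lambda ] = [ b ]

Solving the linear system:
  x*      = (-0.0514, 1.1469, 0.6109)
  lambda* = (-2.449)
  f(x*)   = 3.0865

x* = (-0.0514, 1.1469, 0.6109), lambda* = (-2.449)


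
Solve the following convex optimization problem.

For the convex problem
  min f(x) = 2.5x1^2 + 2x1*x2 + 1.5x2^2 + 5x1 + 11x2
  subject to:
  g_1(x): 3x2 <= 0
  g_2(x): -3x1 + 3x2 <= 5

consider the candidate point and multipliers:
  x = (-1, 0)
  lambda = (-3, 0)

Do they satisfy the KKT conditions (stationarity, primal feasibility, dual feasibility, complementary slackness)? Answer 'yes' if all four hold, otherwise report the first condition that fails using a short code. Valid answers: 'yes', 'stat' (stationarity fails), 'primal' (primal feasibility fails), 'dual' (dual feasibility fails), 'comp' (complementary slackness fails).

Gradient of f: grad f(x) = Q x + c = (0, 9)
Constraint values g_i(x) = a_i^T x - b_i:
  g_1((-1, 0)) = 0
  g_2((-1, 0)) = -2
Stationarity residual: grad f(x) + sum_i lambda_i a_i = (0, 0)
  -> stationarity OK
Primal feasibility (all g_i <= 0): OK
Dual feasibility (all lambda_i >= 0): FAILS
Complementary slackness (lambda_i * g_i(x) = 0 for all i): OK

Verdict: the first failing condition is dual_feasibility -> dual.

dual


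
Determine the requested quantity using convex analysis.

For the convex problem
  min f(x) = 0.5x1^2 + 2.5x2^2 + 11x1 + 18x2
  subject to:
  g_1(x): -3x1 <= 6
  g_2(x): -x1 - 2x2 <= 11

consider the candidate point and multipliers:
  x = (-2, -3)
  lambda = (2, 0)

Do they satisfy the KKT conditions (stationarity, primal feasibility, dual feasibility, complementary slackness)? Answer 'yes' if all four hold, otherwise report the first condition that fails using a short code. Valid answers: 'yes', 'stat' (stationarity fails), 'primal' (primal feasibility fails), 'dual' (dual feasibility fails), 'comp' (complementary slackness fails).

Gradient of f: grad f(x) = Q x + c = (9, 3)
Constraint values g_i(x) = a_i^T x - b_i:
  g_1((-2, -3)) = 0
  g_2((-2, -3)) = -3
Stationarity residual: grad f(x) + sum_i lambda_i a_i = (3, 3)
  -> stationarity FAILS
Primal feasibility (all g_i <= 0): OK
Dual feasibility (all lambda_i >= 0): OK
Complementary slackness (lambda_i * g_i(x) = 0 for all i): OK

Verdict: the first failing condition is stationarity -> stat.

stat


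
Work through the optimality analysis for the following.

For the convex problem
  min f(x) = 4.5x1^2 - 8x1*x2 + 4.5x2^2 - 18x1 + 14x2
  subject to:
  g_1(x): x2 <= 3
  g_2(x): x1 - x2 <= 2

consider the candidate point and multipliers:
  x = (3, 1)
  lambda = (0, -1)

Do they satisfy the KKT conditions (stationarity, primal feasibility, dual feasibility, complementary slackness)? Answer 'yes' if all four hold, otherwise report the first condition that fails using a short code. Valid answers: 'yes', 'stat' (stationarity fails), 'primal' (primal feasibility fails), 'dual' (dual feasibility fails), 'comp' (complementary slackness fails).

Gradient of f: grad f(x) = Q x + c = (1, -1)
Constraint values g_i(x) = a_i^T x - b_i:
  g_1((3, 1)) = -2
  g_2((3, 1)) = 0
Stationarity residual: grad f(x) + sum_i lambda_i a_i = (0, 0)
  -> stationarity OK
Primal feasibility (all g_i <= 0): OK
Dual feasibility (all lambda_i >= 0): FAILS
Complementary slackness (lambda_i * g_i(x) = 0 for all i): OK

Verdict: the first failing condition is dual_feasibility -> dual.

dual


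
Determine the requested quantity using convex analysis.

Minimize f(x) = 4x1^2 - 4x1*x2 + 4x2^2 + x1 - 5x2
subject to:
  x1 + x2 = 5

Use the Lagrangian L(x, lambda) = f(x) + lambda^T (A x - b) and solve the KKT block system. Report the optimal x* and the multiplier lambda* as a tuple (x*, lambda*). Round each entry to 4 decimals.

Form the Lagrangian:
  L(x, lambda) = (1/2) x^T Q x + c^T x + lambda^T (A x - b)
Stationarity (grad_x L = 0): Q x + c + A^T lambda = 0.
Primal feasibility: A x = b.

This gives the KKT block system:
  [ Q   A^T ] [ x     ]   [-c ]
  [ A    0  ] [ lambda ] = [ b ]

Solving the linear system:
  x*      = (2.25, 2.75)
  lambda* = (-8)
  f(x*)   = 14.25

x* = (2.25, 2.75), lambda* = (-8)


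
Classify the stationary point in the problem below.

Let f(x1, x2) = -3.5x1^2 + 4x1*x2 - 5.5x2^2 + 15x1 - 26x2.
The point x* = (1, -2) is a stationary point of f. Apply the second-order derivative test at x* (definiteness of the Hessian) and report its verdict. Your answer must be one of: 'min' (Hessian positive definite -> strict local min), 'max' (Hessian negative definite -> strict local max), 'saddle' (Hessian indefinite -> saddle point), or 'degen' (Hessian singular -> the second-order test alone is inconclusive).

Compute the Hessian H = grad^2 f:
  H = [[-7, 4], [4, -11]]
Verify stationarity: grad f(x*) = H x* + g = (0, 0).
Eigenvalues of H: -13.4721, -4.5279.
Both eigenvalues < 0, so H is negative definite -> x* is a strict local max.

max


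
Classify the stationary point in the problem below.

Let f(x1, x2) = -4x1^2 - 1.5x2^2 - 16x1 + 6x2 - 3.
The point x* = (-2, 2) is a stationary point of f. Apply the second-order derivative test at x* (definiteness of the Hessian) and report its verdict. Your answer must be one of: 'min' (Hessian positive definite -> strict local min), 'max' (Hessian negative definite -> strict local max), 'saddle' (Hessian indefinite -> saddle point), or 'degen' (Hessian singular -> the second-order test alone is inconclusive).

Compute the Hessian H = grad^2 f:
  H = [[-8, 0], [0, -3]]
Verify stationarity: grad f(x*) = H x* + g = (0, 0).
Eigenvalues of H: -8, -3.
Both eigenvalues < 0, so H is negative definite -> x* is a strict local max.

max


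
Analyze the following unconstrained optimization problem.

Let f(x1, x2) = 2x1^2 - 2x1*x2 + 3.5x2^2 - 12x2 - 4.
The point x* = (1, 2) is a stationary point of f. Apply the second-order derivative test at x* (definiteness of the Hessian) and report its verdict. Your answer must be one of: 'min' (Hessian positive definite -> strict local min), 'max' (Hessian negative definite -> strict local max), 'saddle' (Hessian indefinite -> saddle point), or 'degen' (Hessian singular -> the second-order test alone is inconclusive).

Compute the Hessian H = grad^2 f:
  H = [[4, -2], [-2, 7]]
Verify stationarity: grad f(x*) = H x* + g = (0, 0).
Eigenvalues of H: 3, 8.
Both eigenvalues > 0, so H is positive definite -> x* is a strict local min.

min


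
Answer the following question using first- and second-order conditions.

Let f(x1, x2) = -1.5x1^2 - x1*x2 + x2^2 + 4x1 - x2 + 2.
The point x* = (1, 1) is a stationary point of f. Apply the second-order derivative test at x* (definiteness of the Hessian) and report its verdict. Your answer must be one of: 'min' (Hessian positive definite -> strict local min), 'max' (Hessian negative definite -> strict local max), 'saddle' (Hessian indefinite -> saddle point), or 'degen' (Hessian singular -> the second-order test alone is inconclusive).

Compute the Hessian H = grad^2 f:
  H = [[-3, -1], [-1, 2]]
Verify stationarity: grad f(x*) = H x* + g = (0, 0).
Eigenvalues of H: -3.1926, 2.1926.
Eigenvalues have mixed signs, so H is indefinite -> x* is a saddle point.

saddle


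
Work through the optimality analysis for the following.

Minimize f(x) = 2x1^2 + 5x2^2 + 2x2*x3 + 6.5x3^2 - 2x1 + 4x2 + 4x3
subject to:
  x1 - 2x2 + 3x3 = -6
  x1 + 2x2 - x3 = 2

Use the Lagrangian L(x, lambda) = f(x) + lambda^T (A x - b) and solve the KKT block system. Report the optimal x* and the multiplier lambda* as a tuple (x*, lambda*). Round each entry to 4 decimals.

Form the Lagrangian:
  L(x, lambda) = (1/2) x^T Q x + c^T x + lambda^T (A x - b)
Stationarity (grad_x L = 0): Q x + c + A^T lambda = 0.
Primal feasibility: A x = b.

This gives the KKT block system:
  [ Q   A^T ] [ x     ]   [-c ]
  [ A    0  ] [ lambda ] = [ b ]

Solving the linear system:
  x*      = (-0.6452, 0.6452, -1.3548)
  lambda* = (4.2258, 0.3548)
  f(x*)   = 11.5484

x* = (-0.6452, 0.6452, -1.3548), lambda* = (4.2258, 0.3548)


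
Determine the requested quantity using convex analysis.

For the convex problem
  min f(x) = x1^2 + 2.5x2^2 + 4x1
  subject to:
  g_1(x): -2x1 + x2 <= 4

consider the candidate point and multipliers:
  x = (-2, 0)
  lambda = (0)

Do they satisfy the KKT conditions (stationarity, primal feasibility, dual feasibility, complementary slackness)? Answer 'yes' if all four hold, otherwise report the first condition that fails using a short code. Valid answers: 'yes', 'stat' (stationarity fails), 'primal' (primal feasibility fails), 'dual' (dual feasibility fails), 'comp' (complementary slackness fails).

Gradient of f: grad f(x) = Q x + c = (0, 0)
Constraint values g_i(x) = a_i^T x - b_i:
  g_1((-2, 0)) = 0
Stationarity residual: grad f(x) + sum_i lambda_i a_i = (0, 0)
  -> stationarity OK
Primal feasibility (all g_i <= 0): OK
Dual feasibility (all lambda_i >= 0): OK
Complementary slackness (lambda_i * g_i(x) = 0 for all i): OK

Verdict: yes, KKT holds.

yes


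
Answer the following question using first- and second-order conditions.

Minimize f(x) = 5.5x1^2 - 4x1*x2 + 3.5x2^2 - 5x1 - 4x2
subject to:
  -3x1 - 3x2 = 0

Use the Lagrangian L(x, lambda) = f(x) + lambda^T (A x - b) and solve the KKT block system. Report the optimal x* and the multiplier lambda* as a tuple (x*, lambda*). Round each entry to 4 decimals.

Form the Lagrangian:
  L(x, lambda) = (1/2) x^T Q x + c^T x + lambda^T (A x - b)
Stationarity (grad_x L = 0): Q x + c + A^T lambda = 0.
Primal feasibility: A x = b.

This gives the KKT block system:
  [ Q   A^T ] [ x     ]   [-c ]
  [ A    0  ] [ lambda ] = [ b ]

Solving the linear system:
  x*      = (0.0385, -0.0385)
  lambda* = (-1.4744)
  f(x*)   = -0.0192

x* = (0.0385, -0.0385), lambda* = (-1.4744)


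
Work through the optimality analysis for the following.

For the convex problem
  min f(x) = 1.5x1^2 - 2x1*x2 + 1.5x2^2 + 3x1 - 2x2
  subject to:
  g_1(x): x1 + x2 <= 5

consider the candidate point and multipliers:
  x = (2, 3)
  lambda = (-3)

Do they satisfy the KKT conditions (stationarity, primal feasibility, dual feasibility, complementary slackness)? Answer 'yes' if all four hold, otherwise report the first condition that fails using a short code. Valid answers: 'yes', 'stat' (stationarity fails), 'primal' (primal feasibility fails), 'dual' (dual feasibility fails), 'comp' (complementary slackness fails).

Gradient of f: grad f(x) = Q x + c = (3, 3)
Constraint values g_i(x) = a_i^T x - b_i:
  g_1((2, 3)) = 0
Stationarity residual: grad f(x) + sum_i lambda_i a_i = (0, 0)
  -> stationarity OK
Primal feasibility (all g_i <= 0): OK
Dual feasibility (all lambda_i >= 0): FAILS
Complementary slackness (lambda_i * g_i(x) = 0 for all i): OK

Verdict: the first failing condition is dual_feasibility -> dual.

dual


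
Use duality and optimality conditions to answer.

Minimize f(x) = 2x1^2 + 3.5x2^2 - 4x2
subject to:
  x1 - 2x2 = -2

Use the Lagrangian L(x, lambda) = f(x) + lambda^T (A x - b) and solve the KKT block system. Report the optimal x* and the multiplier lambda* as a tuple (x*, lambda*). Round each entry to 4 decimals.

Form the Lagrangian:
  L(x, lambda) = (1/2) x^T Q x + c^T x + lambda^T (A x - b)
Stationarity (grad_x L = 0): Q x + c + A^T lambda = 0.
Primal feasibility: A x = b.

This gives the KKT block system:
  [ Q   A^T ] [ x     ]   [-c ]
  [ A    0  ] [ lambda ] = [ b ]

Solving the linear system:
  x*      = (-0.2609, 0.8696)
  lambda* = (1.0435)
  f(x*)   = -0.6957

x* = (-0.2609, 0.8696), lambda* = (1.0435)


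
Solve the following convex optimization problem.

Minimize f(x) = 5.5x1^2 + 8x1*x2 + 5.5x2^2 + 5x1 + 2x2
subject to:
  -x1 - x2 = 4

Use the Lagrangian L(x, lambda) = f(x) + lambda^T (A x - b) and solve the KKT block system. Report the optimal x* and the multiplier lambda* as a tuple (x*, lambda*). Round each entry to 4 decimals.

Form the Lagrangian:
  L(x, lambda) = (1/2) x^T Q x + c^T x + lambda^T (A x - b)
Stationarity (grad_x L = 0): Q x + c + A^T lambda = 0.
Primal feasibility: A x = b.

This gives the KKT block system:
  [ Q   A^T ] [ x     ]   [-c ]
  [ A    0  ] [ lambda ] = [ b ]

Solving the linear system:
  x*      = (-2.5, -1.5)
  lambda* = (-34.5)
  f(x*)   = 61.25

x* = (-2.5, -1.5), lambda* = (-34.5)
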